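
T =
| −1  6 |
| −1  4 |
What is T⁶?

tr T = 3 and det T = 2, so the characteristic polynomial is λ² − (3)λ + (2) with roots 2 and 1.
Eigenvectors give P = [[−2, 3], [−1, 1]] with P⁻¹ = [[1, −3], [1, −2]], and T = P·diag(2, 1)·P⁻¹.
Then T⁶ = P·diag(64, 1)·P⁻¹ = [[−128, 3], [−64, 1]] · [[1, −3], [1, −2]] = [[−125, 378], [−63, 190]].

[[−125, 378], [−63, 190]]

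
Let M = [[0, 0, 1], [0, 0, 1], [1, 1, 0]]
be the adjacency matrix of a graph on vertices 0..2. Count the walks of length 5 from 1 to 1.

0

The number of length-5 walks from vertex 1 to vertex 1 is entry (1,1) of M⁵, where M is the adjacency matrix.
M² = [[1, 1, 0], [1, 1, 0], [0, 0, 2]]
M³ = [[0, 0, 2], [0, 0, 2], [2, 2, 0]]
M⁴ = [[2, 2, 0], [2, 2, 0], [0, 0, 4]]
M⁵ = [[0, 0, 4], [0, 0, 4], [4, 4, 0]]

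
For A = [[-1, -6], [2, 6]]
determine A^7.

tr A = 5 and det A = 6, so the characteristic polynomial is λ² − (5)λ + (6) with roots 3 and 2.
Eigenvectors give P = [[-3, -2], [2, 1]] with P⁻¹ = [[1, 2], [-2, -3]], and A = P·diag(3, 2)·P⁻¹.
Then A^7 = P·diag(2187, 128)·P⁻¹ = [[-6561, -256], [4374, 128]] · [[1, 2], [-2, -3]] = [[-6049, -12354], [4118, 8364]].

[[-6049, -12354], [4118, 8364]]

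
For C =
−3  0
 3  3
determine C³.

[[−27, 0], [27, 27]]

C² = [[9, 0], [0, 9]]
C³ = [[−27, 0], [27, 27]]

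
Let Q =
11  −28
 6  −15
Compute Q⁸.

tr Q = −4 and det Q = 3, so the characteristic polynomial is λ² − (−4)λ + (3) with roots −3 and −1.
Eigenvectors give P = [[2, 7], [1, 3]] with P⁻¹ = [[−3, 7], [1, −2]], and Q = P·diag(−3, −1)·P⁻¹.
Then Q⁸ = P·diag(6561, 1)·P⁻¹ = [[13122, 7], [6561, 3]] · [[−3, 7], [1, −2]] = [[−39359, 91840], [−19680, 45921]].

[[−39359, 91840], [−19680, 45921]]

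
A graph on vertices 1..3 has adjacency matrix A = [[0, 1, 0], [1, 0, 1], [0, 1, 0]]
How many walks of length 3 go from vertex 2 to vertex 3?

The number of length-3 walks from vertex 2 to vertex 3 is entry (2,3) of A^3, where A is the adjacency matrix.
A^2 = [[1, 0, 1], [0, 2, 0], [1, 0, 1]]
A^3 = [[0, 2, 0], [2, 0, 2], [0, 2, 0]]

2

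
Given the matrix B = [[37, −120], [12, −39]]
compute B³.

tr B = −2 and det B = −3, so the characteristic polynomial is λ² − (−2)λ + (−3) with roots 1 and −3.
Eigenvectors give P = [[10, 3], [3, 1]] with P⁻¹ = [[1, −3], [−3, 10]], and B = P·diag(1, −3)·P⁻¹.
Then B³ = P·diag(1, −27)·P⁻¹ = [[10, −81], [3, −27]] · [[1, −3], [−3, 10]] = [[253, −840], [84, −279]].

[[253, −840], [84, −279]]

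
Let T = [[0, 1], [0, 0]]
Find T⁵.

T is strictly triangular, hence nilpotent: T² = 0, so T⁵ = 0.

[[0, 0], [0, 0]]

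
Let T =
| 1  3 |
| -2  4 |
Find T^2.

[[-5, 15], [-10, 10]]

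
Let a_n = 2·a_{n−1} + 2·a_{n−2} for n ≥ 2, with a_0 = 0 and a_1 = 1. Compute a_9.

2448

With companion matrix Q = [[2, 2], [1, 0]], [a_n, a_{n−1}]ᵀ = Q·[a_{n−1}, a_{n−2}]ᵀ, so [a_9, a_8]ᵀ = Q⁸·[a_1, a_0]ᵀ.
Q⁸ = [[2448, 1792], [896, 656]], giving [a_9, a_8]ᵀ = [[2448], [896]].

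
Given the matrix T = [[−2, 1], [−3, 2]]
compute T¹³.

[[−2, 1], [−3, 2]]

T² = I (check: tr T = 0 and det T = −1), so T¹³ = T since 13 is odd.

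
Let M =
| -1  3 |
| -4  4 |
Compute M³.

[[-25, 3], [-4, -20]]

M² = [[-11, 9], [-12, 4]]
M³ = [[-25, 3], [-4, -20]]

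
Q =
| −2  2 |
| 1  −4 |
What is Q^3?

[[−24, 60], [30, −84]]

Q^2 = [[6, −12], [−6, 18]]
Q^3 = [[−24, 60], [30, −84]]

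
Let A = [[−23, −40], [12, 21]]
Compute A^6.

[[4369, 7280], [−2184, −3639]]

tr A = −2 and det A = −3, so the characteristic polynomial is λ² − (−2)λ + (−3) with roots −3 and 1.
Eigenvectors give P = [[−2, 5], [1, −3]] with P⁻¹ = [[−3, −5], [−1, −2]], and A = P·diag(−3, 1)·P⁻¹.
Then A^6 = P·diag(729, 1)·P⁻¹ = [[−1458, 5], [729, −3]] · [[−3, −5], [−1, −2]] = [[4369, 7280], [−2184, −3639]].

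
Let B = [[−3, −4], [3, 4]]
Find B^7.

[[−3, −4], [3, 4]]

B² = B (a projection; rank 1, trace 1), so B^7 = B.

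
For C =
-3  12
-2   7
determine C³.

[[-51, 156], [-26, 79]]

tr C = 4 and det C = 3, so the characteristic polynomial is λ² − (4)λ + (3) with roots 1 and 3.
Eigenvectors give P = [[3, 2], [1, 1]] with P⁻¹ = [[1, -2], [-1, 3]], and C = P·diag(1, 3)·P⁻¹.
Then C³ = P·diag(1, 27)·P⁻¹ = [[3, 54], [1, 27]] · [[1, -2], [-1, 3]] = [[-51, 156], [-26, 79]].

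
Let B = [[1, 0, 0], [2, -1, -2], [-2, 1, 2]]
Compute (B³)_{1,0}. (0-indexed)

B² = [[1, 0, 0], [4, -1, -2], [-4, 1, 2]]
B³ = [[1, 0, 0], [6, -1, -2], [-6, 1, 2]]

6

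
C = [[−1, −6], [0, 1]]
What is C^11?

[[−1, −6], [0, 1]]

C² = I (check: tr C = 0 and det C = −1), so C^11 = C since 11 is odd.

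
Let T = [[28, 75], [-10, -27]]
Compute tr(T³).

19

tr T = 1 and det T = -6, so the characteristic polynomial is λ² − (1)λ + (-6) with roots 3 and -2.
Eigenvectors give P = [[-3, -5], [1, 2]] with P⁻¹ = [[-2, -5], [1, 3]], and T = P·diag(3, -2)·P⁻¹.
Then T³ = P·diag(27, -8)·P⁻¹ = [[-81, 40], [27, -16]] · [[-2, -5], [1, 3]] = [[202, 525], [-70, -183]].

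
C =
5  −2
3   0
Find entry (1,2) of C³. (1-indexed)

−38

tr C = 5 and det C = 6, so the characteristic polynomial is λ² − (5)λ + (6) with roots 2 and 3.
Eigenvectors give P = [[2, 1], [3, 1]] with P⁻¹ = [[−1, 1], [3, −2]], and C = P·diag(2, 3)·P⁻¹.
Then C³ = P·diag(8, 27)·P⁻¹ = [[16, 27], [24, 27]] · [[−1, 1], [3, −2]] = [[65, −38], [57, −30]].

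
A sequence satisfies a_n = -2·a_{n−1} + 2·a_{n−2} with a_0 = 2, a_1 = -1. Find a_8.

2208

With companion matrix T = [[-2, 2], [1, 0]], [a_n, a_{n−1}]ᵀ = T·[a_{n−1}, a_{n−2}]ᵀ, so [a_8, a_7]ᵀ = T^7·[a_1, a_0]ᵀ.
T^7 = [[-896, 656], [328, -240]], giving [a_8, a_7]ᵀ = [[2208], [-808]].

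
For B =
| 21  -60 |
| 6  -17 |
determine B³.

tr B = 4 and det B = 3, so the characteristic polynomial is λ² − (4)λ + (3) with roots 1 and 3.
Eigenvectors give P = [[3, 10], [1, 3]] with P⁻¹ = [[-3, 10], [1, -3]], and B = P·diag(1, 3)·P⁻¹.
Then B³ = P·diag(1, 27)·P⁻¹ = [[3, 270], [1, 81]] · [[-3, 10], [1, -3]] = [[261, -780], [78, -233]].

[[261, -780], [78, -233]]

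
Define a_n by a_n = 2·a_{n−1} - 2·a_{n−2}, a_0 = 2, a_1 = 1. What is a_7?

With companion matrix B = [[2, -2], [1, 0]], [a_n, a_{n−1}]ᵀ = B·[a_{n−1}, a_{n−2}]ᵀ, so [a_7, a_6]ᵀ = B⁶·[a_1, a_0]ᵀ.
B⁶ = [[-8, 16], [-8, 8]], giving [a_7, a_6]ᵀ = [[24], [8]].

24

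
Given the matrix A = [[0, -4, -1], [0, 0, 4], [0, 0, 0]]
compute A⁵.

A is strictly triangular, hence nilpotent: A³ = 0, so A⁵ = 0.

[[0, 0, 0], [0, 0, 0], [0, 0, 0]]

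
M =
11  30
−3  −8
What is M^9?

[[5111, 15330], [−1533, −4598]]

tr M = 3 and det M = 2, so the characteristic polynomial is λ² − (3)λ + (2) with roots 2 and 1.
Eigenvectors give P = [[10, −3], [−3, 1]] with P⁻¹ = [[1, 3], [3, 10]], and M = P·diag(2, 1)·P⁻¹.
Then M^9 = P·diag(512, 1)·P⁻¹ = [[5120, −3], [−1536, 1]] · [[1, 3], [3, 10]] = [[5111, 15330], [−1533, −4598]].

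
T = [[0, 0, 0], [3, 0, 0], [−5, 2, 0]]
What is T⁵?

T is strictly triangular, hence nilpotent: T³ = 0, so T⁵ = 0.

[[0, 0, 0], [0, 0, 0], [0, 0, 0]]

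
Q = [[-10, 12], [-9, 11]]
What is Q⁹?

[[-1540, 2052], [-1539, 2051]]

tr Q = 1 and det Q = -2, so the characteristic polynomial is λ² − (1)λ + (-2) with roots -1 and 2.
Eigenvectors give P = [[4, 1], [3, 1]] with P⁻¹ = [[1, -1], [-3, 4]], and Q = P·diag(-1, 2)·P⁻¹.
Then Q⁹ = P·diag(-1, 512)·P⁻¹ = [[-4, 512], [-3, 512]] · [[1, -1], [-3, 4]] = [[-1540, 2052], [-1539, 2051]].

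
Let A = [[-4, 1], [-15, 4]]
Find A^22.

A² = I (check: tr A = 0 and det A = -1), so A^22 = I since 22 is even.

[[1, 0], [0, 1]]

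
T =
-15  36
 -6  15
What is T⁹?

[[-98415, 236196], [-39366, 98415]]

tr T = 0 and det T = -9, so the characteristic polynomial is λ² − (0)λ + (-9) with roots -3 and 3.
Eigenvectors give P = [[3, -2], [1, -1]] with P⁻¹ = [[1, -2], [1, -3]], and T = P·diag(-3, 3)·P⁻¹.
Then T⁹ = P·diag(-19683, 19683)·P⁻¹ = [[-59049, -39366], [-19683, -19683]] · [[1, -2], [1, -3]] = [[-98415, 236196], [-39366, 98415]].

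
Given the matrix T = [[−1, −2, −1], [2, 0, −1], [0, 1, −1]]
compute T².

[[−3, 1, 4], [−2, −5, −1], [2, −1, 0]]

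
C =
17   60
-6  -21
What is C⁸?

tr C = -4 and det C = 3, so the characteristic polynomial is λ² − (-4)λ + (3) with roots -3 and -1.
Eigenvectors give P = [[-3, 10], [1, -3]] with P⁻¹ = [[3, 10], [1, 3]], and C = P·diag(-3, -1)·P⁻¹.
Then C⁸ = P·diag(6561, 1)·P⁻¹ = [[-19683, 10], [6561, -3]] · [[3, 10], [1, 3]] = [[-59039, -196800], [19680, 65601]].

[[-59039, -196800], [19680, 65601]]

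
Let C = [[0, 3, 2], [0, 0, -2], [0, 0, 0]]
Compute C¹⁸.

C is strictly triangular, hence nilpotent: C³ = 0, so C¹⁸ = 0.

[[0, 0, 0], [0, 0, 0], [0, 0, 0]]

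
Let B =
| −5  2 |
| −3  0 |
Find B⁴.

[[211, −130], [195, −114]]

tr B = −5 and det B = 6, so the characteristic polynomial is λ² − (−5)λ + (6) with roots −3 and −2.
Eigenvectors give P = [[−1, −2], [−1, −3]] with P⁻¹ = [[−3, 2], [1, −1]], and B = P·diag(−3, −2)·P⁻¹.
Then B⁴ = P·diag(81, 16)·P⁻¹ = [[−81, −32], [−81, −48]] · [[−3, 2], [1, −1]] = [[211, −130], [195, −114]].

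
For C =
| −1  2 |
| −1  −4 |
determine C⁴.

tr C = −5 and det C = 6, so the characteristic polynomial is λ² − (−5)λ + (6) with roots −3 and −2.
Eigenvectors give P = [[−1, 2], [1, −1]] with P⁻¹ = [[1, 2], [1, 1]], and C = P·diag(−3, −2)·P⁻¹.
Then C⁴ = P·diag(81, 16)·P⁻¹ = [[−81, 32], [81, −16]] · [[1, 2], [1, 1]] = [[−49, −130], [65, 146]].

[[−49, −130], [65, 146]]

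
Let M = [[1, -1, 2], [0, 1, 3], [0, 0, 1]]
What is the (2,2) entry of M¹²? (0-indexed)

M = I + N where N = [[0, -1, 2], [0, 0, 3], [0, 0, 0]] is strictly upper-triangular, so N³ = 0.
(I + N)¹² = I + 12·N + 66·N² = [[1, -12, -174], [0, 1, 36], [0, 0, 1]].

1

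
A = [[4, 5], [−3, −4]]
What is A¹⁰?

[[1, 0], [0, 1]]

A² = I (check: tr A = 0 and det A = −1), so A¹⁰ = I since 10 is even.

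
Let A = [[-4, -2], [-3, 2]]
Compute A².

[[22, 4], [6, 10]]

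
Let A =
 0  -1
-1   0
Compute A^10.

[[1, 0], [0, 1]]

A² = I (check: tr A = 0 and det A = -1), so A^10 = I since 10 is even.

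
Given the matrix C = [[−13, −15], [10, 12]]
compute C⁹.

[[−60073, −60585], [40390, 40902]]

tr C = −1 and det C = −6, so the characteristic polynomial is λ² − (−1)λ + (−6) with roots 2 and −3.
Eigenvectors give P = [[−1, 3], [1, −2]] with P⁻¹ = [[2, 3], [1, 1]], and C = P·diag(2, −3)·P⁻¹.
Then C⁹ = P·diag(512, −19683)·P⁻¹ = [[−512, −59049], [512, 39366]] · [[2, 3], [1, 1]] = [[−60073, −60585], [40390, 40902]].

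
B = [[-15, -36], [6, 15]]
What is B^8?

tr B = 0 and det B = -9, so the characteristic polynomial is λ² − (0)λ + (-9) with roots 3 and -3.
Eigenvectors give P = [[-2, 3], [1, -1]] with P⁻¹ = [[1, 3], [1, 2]], and B = P·diag(3, -3)·P⁻¹.
Then B^8 = P·diag(6561, 6561)·P⁻¹ = [[-13122, 19683], [6561, -6561]] · [[1, 3], [1, 2]] = [[6561, 0], [0, 6561]].

[[6561, 0], [0, 6561]]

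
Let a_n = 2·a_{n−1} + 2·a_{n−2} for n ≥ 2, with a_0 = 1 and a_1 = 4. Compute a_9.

With companion matrix B = [[2, 2], [1, 0]], [a_n, a_{n−1}]ᵀ = B·[a_{n−1}, a_{n−2}]ᵀ, so [a_9, a_8]ᵀ = B^8·[a_1, a_0]ᵀ.
B^8 = [[2448, 1792], [896, 656]], giving [a_9, a_8]ᵀ = [[11584], [4240]].

11584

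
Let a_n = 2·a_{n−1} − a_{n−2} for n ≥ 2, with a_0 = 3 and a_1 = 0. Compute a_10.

−27

With companion matrix Q = [[2, −1], [1, 0]], [a_n, a_{n−1}]ᵀ = Q·[a_{n−1}, a_{n−2}]ᵀ, so [a_10, a_9]ᵀ = Q⁹·[a_1, a_0]ᵀ.
Q⁹ = [[10, −9], [9, −8]], giving [a_10, a_9]ᵀ = [[−27], [−24]].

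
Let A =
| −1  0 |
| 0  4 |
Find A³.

A² = [[1, 0], [0, 16]]
A³ = [[−1, 0], [0, 64]]

[[−1, 0], [0, 64]]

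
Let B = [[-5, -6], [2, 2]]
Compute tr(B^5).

tr B = -3 and det B = 2, so the characteristic polynomial is λ² − (-3)λ + (2) with roots -2 and -1.
Eigenvectors give P = [[2, -3], [-1, 2]] with P⁻¹ = [[2, 3], [1, 2]], and B = P·diag(-2, -1)·P⁻¹.
Then B^5 = P·diag(-32, -1)·P⁻¹ = [[-64, 3], [32, -2]] · [[2, 3], [1, 2]] = [[-125, -186], [62, 92]].

-33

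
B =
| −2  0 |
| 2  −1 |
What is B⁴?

B² = [[4, 0], [−6, 1]]
B³ = [[−8, 0], [14, −1]]
B⁴ = [[16, 0], [−30, 1]]

[[16, 0], [−30, 1]]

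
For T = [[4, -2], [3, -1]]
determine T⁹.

tr T = 3 and det T = 2, so the characteristic polynomial is λ² − (3)λ + (2) with roots 1 and 2.
Eigenvectors give P = [[-2, 1], [-3, 1]] with P⁻¹ = [[1, -1], [3, -2]], and T = P·diag(1, 2)·P⁻¹.
Then T⁹ = P·diag(1, 512)·P⁻¹ = [[-2, 512], [-3, 512]] · [[1, -1], [3, -2]] = [[1534, -1022], [1533, -1021]].

[[1534, -1022], [1533, -1021]]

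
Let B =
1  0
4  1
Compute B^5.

B = I + N where N = [[0, 0], [4, 0]] is strictly lower-triangular, so N^2 = 0.
(I + N)^5 = I + 5·N = [[1, 0], [20, 1]].

[[1, 0], [20, 1]]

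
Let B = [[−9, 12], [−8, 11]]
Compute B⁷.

[[−4377, 6564], [−4376, 6563]]

tr B = 2 and det B = −3, so the characteristic polynomial is λ² − (2)λ + (−3) with roots −1 and 3.
Eigenvectors give P = [[3, 1], [2, 1]] with P⁻¹ = [[1, −1], [−2, 3]], and B = P·diag(−1, 3)·P⁻¹.
Then B⁷ = P·diag(−1, 2187)·P⁻¹ = [[−3, 2187], [−2, 2187]] · [[1, −1], [−2, 3]] = [[−4377, 6564], [−4376, 6563]].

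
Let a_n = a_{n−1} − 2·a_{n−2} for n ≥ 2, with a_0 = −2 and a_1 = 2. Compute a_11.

With companion matrix C = [[1, −2], [1, 0]], [a_n, a_{n−1}]ᵀ = C·[a_{n−1}, a_{n−2}]ᵀ, so [a_11, a_10]ᵀ = C¹⁰·[a_1, a_0]ᵀ.
C¹⁰ = [[23, 22], [−11, 34]], giving [a_11, a_10]ᵀ = [[2], [−90]].

2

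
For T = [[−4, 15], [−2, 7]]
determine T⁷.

[[−634, 1905], [−254, 763]]

tr T = 3 and det T = 2, so the characteristic polynomial is λ² − (3)λ + (2) with roots 1 and 2.
Eigenvectors give P = [[3, −5], [1, −2]] with P⁻¹ = [[2, −5], [1, −3]], and T = P·diag(1, 2)·P⁻¹.
Then T⁷ = P·diag(1, 128)·P⁻¹ = [[3, −640], [1, −256]] · [[2, −5], [1, −3]] = [[−634, 1905], [−254, 763]].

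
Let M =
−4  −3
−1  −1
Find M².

[[19, 15], [5, 4]]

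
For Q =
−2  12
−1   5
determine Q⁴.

tr Q = 3 and det Q = 2, so the characteristic polynomial is λ² − (3)λ + (2) with roots 1 and 2.
Eigenvectors give P = [[4, 3], [1, 1]] with P⁻¹ = [[1, −3], [−1, 4]], and Q = P·diag(1, 2)·P⁻¹.
Then Q⁴ = P·diag(1, 16)·P⁻¹ = [[4, 48], [1, 16]] · [[1, −3], [−1, 4]] = [[−44, 180], [−15, 61]].

[[−44, 180], [−15, 61]]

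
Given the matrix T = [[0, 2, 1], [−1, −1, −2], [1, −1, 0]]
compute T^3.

[[−1, 5, 5], [0, −4, −3], [0, −4, −5]]

T^2 = [[−1, −3, −4], [−1, 1, 1], [1, 3, 3]]
T^3 = [[−1, 5, 5], [0, −4, −3], [0, −4, −5]]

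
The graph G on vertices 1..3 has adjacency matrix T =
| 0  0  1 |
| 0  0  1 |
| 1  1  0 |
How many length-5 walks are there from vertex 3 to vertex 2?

The number of length-5 walks from vertex 3 to vertex 2 is entry (3,2) of T^5, where T is the adjacency matrix.
T^2 = [[1, 1, 0], [1, 1, 0], [0, 0, 2]]
T^3 = [[0, 0, 2], [0, 0, 2], [2, 2, 0]]
T^4 = [[2, 2, 0], [2, 2, 0], [0, 0, 4]]
T^5 = [[0, 0, 4], [0, 0, 4], [4, 4, 0]]

4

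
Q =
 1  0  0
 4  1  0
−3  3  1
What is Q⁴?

Q = I + N where N = [[0, 0, 0], [4, 0, 0], [−3, 3, 0]] is strictly lower-triangular, so N³ = 0.
(I + N)⁴ = I + 4·N + 6·N² = [[1, 0, 0], [16, 1, 0], [60, 12, 1]].

[[1, 0, 0], [16, 1, 0], [60, 12, 1]]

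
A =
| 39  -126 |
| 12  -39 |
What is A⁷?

[[28431, -91854], [8748, -28431]]

tr A = 0 and det A = -9, so the characteristic polynomial is λ² − (0)λ + (-9) with roots 3 and -3.
Eigenvectors give P = [[7, 3], [2, 1]] with P⁻¹ = [[1, -3], [-2, 7]], and A = P·diag(3, -3)·P⁻¹.
Then A⁷ = P·diag(2187, -2187)·P⁻¹ = [[15309, -6561], [4374, -2187]] · [[1, -3], [-2, 7]] = [[28431, -91854], [8748, -28431]].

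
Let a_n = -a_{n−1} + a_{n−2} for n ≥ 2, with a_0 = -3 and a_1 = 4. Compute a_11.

521

With companion matrix T = [[-1, 1], [1, 0]], [a_n, a_{n−1}]ᵀ = T·[a_{n−1}, a_{n−2}]ᵀ, so [a_11, a_10]ᵀ = T¹⁰·[a_1, a_0]ᵀ.
T¹⁰ = [[89, -55], [-55, 34]], giving [a_11, a_10]ᵀ = [[521], [-322]].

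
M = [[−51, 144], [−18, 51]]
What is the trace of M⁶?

1458

tr M = 0 and det M = −9, so the characteristic polynomial is λ² − (0)λ + (−9) with roots 3 and −3.
Eigenvectors give P = [[−8, 3], [−3, 1]] with P⁻¹ = [[1, −3], [3, −8]], and M = P·diag(3, −3)·P⁻¹.
Then M⁶ = P·diag(729, 729)·P⁻¹ = [[−5832, 2187], [−2187, 729]] · [[1, −3], [3, −8]] = [[729, 0], [0, 729]].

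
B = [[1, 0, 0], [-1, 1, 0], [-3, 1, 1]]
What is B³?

[[1, 0, 0], [-3, 1, 0], [-12, 3, 1]]

B = I + N where N = [[0, 0, 0], [-1, 0, 0], [-3, 1, 0]] is strictly lower-triangular, so N³ = 0.
(I + N)³ = I + 3·N + 3·N² = [[1, 0, 0], [-3, 1, 0], [-12, 3, 1]].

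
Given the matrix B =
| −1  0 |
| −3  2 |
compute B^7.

[[−1, 0], [−129, 128]]

tr B = 1 and det B = −2, so the characteristic polynomial is λ² − (1)λ + (−2) with roots 2 and −1.
Eigenvectors give P = [[0, 1], [1, 1]] with P⁻¹ = [[−1, 1], [1, 0]], and B = P·diag(2, −1)·P⁻¹.
Then B^7 = P·diag(128, −1)·P⁻¹ = [[0, −1], [128, −1]] · [[−1, 1], [1, 0]] = [[−1, 0], [−129, 128]].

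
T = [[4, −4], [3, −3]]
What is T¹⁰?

T² = T (a projection; rank 1, trace 1), so T¹⁰ = T.

[[4, −4], [3, −3]]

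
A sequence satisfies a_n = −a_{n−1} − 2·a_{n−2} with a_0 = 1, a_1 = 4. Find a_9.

With companion matrix Q = [[−1, −2], [1, 0]], [a_n, a_{n−1}]ᵀ = Q·[a_{n−1}, a_{n−2}]ᵀ, so [a_9, a_8]ᵀ = Q⁸·[a_1, a_0]ᵀ.
Q⁸ = [[−17, −6], [3, −14]], giving [a_9, a_8]ᵀ = [[−74], [−2]].

−74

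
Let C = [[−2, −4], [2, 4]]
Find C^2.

[[−4, −8], [4, 8]]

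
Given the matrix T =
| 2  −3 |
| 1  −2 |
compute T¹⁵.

[[2, −3], [1, −2]]

T² = I (check: tr T = 0 and det T = −1), so T¹⁵ = T since 15 is odd.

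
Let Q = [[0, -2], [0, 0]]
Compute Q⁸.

[[0, 0], [0, 0]]

Q is strictly triangular, hence nilpotent: Q² = 0, so Q⁸ = 0.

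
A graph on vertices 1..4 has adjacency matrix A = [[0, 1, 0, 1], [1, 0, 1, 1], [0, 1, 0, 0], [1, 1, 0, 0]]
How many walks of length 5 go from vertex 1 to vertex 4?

The number of length-5 walks from vertex 1 to vertex 4 is entry (1,4) of A⁵, where A is the adjacency matrix.
A² = [[2, 1, 1, 1], [1, 3, 0, 1], [1, 0, 1, 1], [1, 1, 1, 2]]
A³ = [[2, 4, 1, 3], [4, 2, 3, 4], [1, 3, 0, 1], [3, 4, 1, 2]]
A⁴ = [[7, 6, 4, 6], [6, 11, 2, 6], [4, 2, 3, 4], [6, 6, 4, 7]]
A⁵ = [[12, 17, 6, 13], [17, 14, 11, 17], [6, 11, 2, 6], [13, 17, 6, 12]]

13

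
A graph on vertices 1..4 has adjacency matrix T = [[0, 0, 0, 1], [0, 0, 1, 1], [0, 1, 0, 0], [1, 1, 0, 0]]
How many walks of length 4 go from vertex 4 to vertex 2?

The number of length-4 walks from vertex 4 to vertex 2 is entry (4,2) of T⁴, where T is the adjacency matrix.
T² = [[1, 1, 0, 0], [1, 2, 0, 0], [0, 0, 1, 1], [0, 0, 1, 2]]
T³ = [[0, 0, 1, 2], [0, 0, 2, 3], [1, 2, 0, 0], [2, 3, 0, 0]]
T⁴ = [[2, 3, 0, 0], [3, 5, 0, 0], [0, 0, 2, 3], [0, 0, 3, 5]]

0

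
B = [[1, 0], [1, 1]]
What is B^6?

[[1, 0], [6, 1]]

B = I + N where N = [[0, 0], [1, 0]] is strictly lower-triangular, so N^2 = 0.
(I + N)^6 = I + 6·N = [[1, 0], [6, 1]].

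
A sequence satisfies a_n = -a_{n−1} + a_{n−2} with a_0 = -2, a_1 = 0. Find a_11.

110

With companion matrix Q = [[-1, 1], [1, 0]], [a_n, a_{n−1}]ᵀ = Q·[a_{n−1}, a_{n−2}]ᵀ, so [a_11, a_10]ᵀ = Q^10·[a_1, a_0]ᵀ.
Q^10 = [[89, -55], [-55, 34]], giving [a_11, a_10]ᵀ = [[110], [-68]].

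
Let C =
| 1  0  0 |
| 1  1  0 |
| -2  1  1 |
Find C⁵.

[[1, 0, 0], [5, 1, 0], [0, 5, 1]]

C = I + N where N = [[0, 0, 0], [1, 0, 0], [-2, 1, 0]] is strictly lower-triangular, so N³ = 0.
(I + N)⁵ = I + 5·N + 10·N² = [[1, 0, 0], [5, 1, 0], [0, 5, 1]].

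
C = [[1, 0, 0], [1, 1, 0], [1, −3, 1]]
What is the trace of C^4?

3

C = I + N where N = [[0, 0, 0], [1, 0, 0], [1, −3, 0]] is strictly lower-triangular, so N^3 = 0.
(I + N)^4 = I + 4·N + 6·N^2 = [[1, 0, 0], [4, 1, 0], [−14, −12, 1]].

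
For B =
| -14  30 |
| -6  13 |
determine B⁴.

[[76, -150], [30, -59]]

tr B = -1 and det B = -2, so the characteristic polynomial is λ² − (-1)λ + (-2) with roots 1 and -2.
Eigenvectors give P = [[-2, -5], [-1, -2]] with P⁻¹ = [[2, -5], [-1, 2]], and B = P·diag(1, -2)·P⁻¹.
Then B⁴ = P·diag(1, 16)·P⁻¹ = [[-2, -80], [-1, -32]] · [[2, -5], [-1, 2]] = [[76, -150], [30, -59]].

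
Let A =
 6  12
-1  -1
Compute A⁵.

tr A = 5 and det A = 6, so the characteristic polynomial is λ² − (5)λ + (6) with roots 3 and 2.
Eigenvectors give P = [[4, -3], [-1, 1]] with P⁻¹ = [[1, 3], [1, 4]], and A = P·diag(3, 2)·P⁻¹.
Then A⁵ = P·diag(243, 32)·P⁻¹ = [[972, -96], [-243, 32]] · [[1, 3], [1, 4]] = [[876, 2532], [-211, -601]].

[[876, 2532], [-211, -601]]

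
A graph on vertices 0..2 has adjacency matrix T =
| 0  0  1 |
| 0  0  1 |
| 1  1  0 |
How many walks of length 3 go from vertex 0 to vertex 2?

2

The number of length-3 walks from vertex 0 to vertex 2 is entry (0,2) of T³, where T is the adjacency matrix.
T² = [[1, 1, 0], [1, 1, 0], [0, 0, 2]]
T³ = [[0, 0, 2], [0, 0, 2], [2, 2, 0]]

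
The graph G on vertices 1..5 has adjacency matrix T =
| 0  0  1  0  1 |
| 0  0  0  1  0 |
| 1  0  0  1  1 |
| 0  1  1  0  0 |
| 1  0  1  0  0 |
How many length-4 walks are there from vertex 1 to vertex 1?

The number of length-4 walks from vertex 1 to vertex 1 is entry (1,1) of T⁴, where T is the adjacency matrix.
T² = [[2, 0, 1, 1, 1], [0, 1, 1, 0, 0], [1, 1, 3, 0, 1], [1, 0, 0, 2, 1], [1, 0, 1, 1, 2]]
T³ = [[2, 1, 4, 1, 3], [1, 0, 0, 2, 1], [4, 0, 2, 4, 4], [1, 2, 4, 0, 1], [3, 1, 4, 1, 2]]
T⁴ = [[7, 1, 6, 5, 6], [1, 2, 4, 0, 1], [6, 4, 12, 2, 6], [5, 0, 2, 6, 5], [6, 1, 6, 5, 7]]

7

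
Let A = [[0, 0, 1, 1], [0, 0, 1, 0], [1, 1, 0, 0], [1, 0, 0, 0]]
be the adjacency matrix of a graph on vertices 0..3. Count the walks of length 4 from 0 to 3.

0

The number of length-4 walks from vertex 0 to vertex 3 is entry (0,3) of A⁴, where A is the adjacency matrix.
A² = [[2, 1, 0, 0], [1, 1, 0, 0], [0, 0, 2, 1], [0, 0, 1, 1]]
A³ = [[0, 0, 3, 2], [0, 0, 2, 1], [3, 2, 0, 0], [2, 1, 0, 0]]
A⁴ = [[5, 3, 0, 0], [3, 2, 0, 0], [0, 0, 5, 3], [0, 0, 3, 2]]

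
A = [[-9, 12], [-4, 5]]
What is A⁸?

tr A = -4 and det A = 3, so the characteristic polynomial is λ² − (-4)λ + (3) with roots -3 and -1.
Eigenvectors give P = [[-2, 3], [-1, 2]] with P⁻¹ = [[-2, 3], [-1, 2]], and A = P·diag(-3, -1)·P⁻¹.
Then A⁸ = P·diag(6561, 1)·P⁻¹ = [[-13122, 3], [-6561, 2]] · [[-2, 3], [-1, 2]] = [[26241, -39360], [13120, -19679]].

[[26241, -39360], [13120, -19679]]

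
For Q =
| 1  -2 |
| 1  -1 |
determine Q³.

[[-1, 2], [-1, 1]]

Q² = [[-1, 0], [0, -1]]
Q³ = [[-1, 2], [-1, 1]]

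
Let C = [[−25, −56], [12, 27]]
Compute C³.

tr C = 2 and det C = −3, so the characteristic polynomial is λ² − (2)λ + (−3) with roots 3 and −1.
Eigenvectors give P = [[−2, 7], [1, −3]] with P⁻¹ = [[3, 7], [1, 2]], and C = P·diag(3, −1)·P⁻¹.
Then C³ = P·diag(27, −1)·P⁻¹ = [[−54, −7], [27, 3]] · [[3, 7], [1, 2]] = [[−169, −392], [84, 195]].

[[−169, −392], [84, 195]]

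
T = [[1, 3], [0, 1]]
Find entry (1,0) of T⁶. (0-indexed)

T = I + N where N = [[0, 3], [0, 0]] is strictly upper-triangular, so N² = 0.
(I + N)⁶ = I + 6·N = [[1, 18], [0, 1]].

0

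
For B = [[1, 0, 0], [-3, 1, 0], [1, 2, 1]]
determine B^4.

[[1, 0, 0], [-12, 1, 0], [-32, 8, 1]]

B = I + N where N = [[0, 0, 0], [-3, 0, 0], [1, 2, 0]] is strictly lower-triangular, so N^3 = 0.
(I + N)^4 = I + 4·N + 6·N^2 = [[1, 0, 0], [-12, 1, 0], [-32, 8, 1]].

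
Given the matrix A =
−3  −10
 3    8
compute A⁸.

[[−31269, −63050], [18915, 38086]]

tr A = 5 and det A = 6, so the characteristic polynomial is λ² − (5)λ + (6) with roots 2 and 3.
Eigenvectors give P = [[2, 5], [−1, −3]] with P⁻¹ = [[3, 5], [−1, −2]], and A = P·diag(2, 3)·P⁻¹.
Then A⁸ = P·diag(256, 6561)·P⁻¹ = [[512, 32805], [−256, −19683]] · [[3, 5], [−1, −2]] = [[−31269, −63050], [18915, 38086]].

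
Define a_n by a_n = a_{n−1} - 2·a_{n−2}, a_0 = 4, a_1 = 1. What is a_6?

With companion matrix C = [[1, -2], [1, 0]], [a_n, a_{n−1}]ᵀ = C·[a_{n−1}, a_{n−2}]ᵀ, so [a_6, a_5]ᵀ = C⁵·[a_1, a_0]ᵀ.
C⁵ = [[5, 2], [-1, 6]], giving [a_6, a_5]ᵀ = [[13], [23]].

13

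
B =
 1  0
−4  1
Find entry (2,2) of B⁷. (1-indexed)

1

B = I + N where N = [[0, 0], [−4, 0]] is strictly lower-triangular, so N² = 0.
(I + N)⁷ = I + 7·N = [[1, 0], [−28, 1]].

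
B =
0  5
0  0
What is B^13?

B is strictly triangular, hence nilpotent: B^2 = 0, so B^13 = 0.

[[0, 0], [0, 0]]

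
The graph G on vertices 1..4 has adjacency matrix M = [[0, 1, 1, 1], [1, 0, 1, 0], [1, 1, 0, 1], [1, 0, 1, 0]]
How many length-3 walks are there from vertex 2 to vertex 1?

The number of length-3 walks from vertex 2 to vertex 1 is entry (2,1) of M³, where M is the adjacency matrix.
M² = [[3, 1, 2, 1], [1, 2, 1, 2], [2, 1, 3, 1], [1, 2, 1, 2]]
M³ = [[4, 5, 5, 5], [5, 2, 5, 2], [5, 5, 4, 5], [5, 2, 5, 2]]

5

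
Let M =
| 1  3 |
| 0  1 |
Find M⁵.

M = I + N where N = [[0, 3], [0, 0]] is strictly upper-triangular, so N² = 0.
(I + N)⁵ = I + 5·N = [[1, 15], [0, 1]].

[[1, 15], [0, 1]]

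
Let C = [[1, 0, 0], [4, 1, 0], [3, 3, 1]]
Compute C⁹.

C = I + N where N = [[0, 0, 0], [4, 0, 0], [3, 3, 0]] is strictly lower-triangular, so N³ = 0.
(I + N)⁹ = I + 9·N + 36·N² = [[1, 0, 0], [36, 1, 0], [459, 27, 1]].

[[1, 0, 0], [36, 1, 0], [459, 27, 1]]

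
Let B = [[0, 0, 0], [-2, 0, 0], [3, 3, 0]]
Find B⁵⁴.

[[0, 0, 0], [0, 0, 0], [0, 0, 0]]

B is strictly triangular, hence nilpotent: B³ = 0, so B⁵⁴ = 0.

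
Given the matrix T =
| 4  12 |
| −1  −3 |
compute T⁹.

T² = T (a projection; rank 1, trace 1), so T⁹ = T.

[[4, 12], [−1, −3]]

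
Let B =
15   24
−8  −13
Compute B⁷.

[[8751, 13128], [−4376, −6565]]

tr B = 2 and det B = −3, so the characteristic polynomial is λ² − (2)λ + (−3) with roots 3 and −1.
Eigenvectors give P = [[−2, 3], [1, −2]] with P⁻¹ = [[−2, −3], [−1, −2]], and B = P·diag(3, −1)·P⁻¹.
Then B⁷ = P·diag(2187, −1)·P⁻¹ = [[−4374, −3], [2187, 2]] · [[−2, −3], [−1, −2]] = [[8751, 13128], [−4376, −6565]].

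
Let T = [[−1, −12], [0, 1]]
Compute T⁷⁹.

[[−1, −12], [0, 1]]

T² = I (check: tr T = 0 and det T = −1), so T⁷⁹ = T since 79 is odd.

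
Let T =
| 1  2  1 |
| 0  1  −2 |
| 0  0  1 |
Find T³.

[[1, 6, −9], [0, 1, −6], [0, 0, 1]]

T = I + N where N = [[0, 2, 1], [0, 0, −2], [0, 0, 0]] is strictly upper-triangular, so N³ = 0.
(I + N)³ = I + 3·N + 3·N² = [[1, 6, −9], [0, 1, −6], [0, 0, 1]].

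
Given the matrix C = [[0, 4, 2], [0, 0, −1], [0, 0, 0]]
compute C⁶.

C is strictly triangular, hence nilpotent: C³ = 0, so C⁶ = 0.

[[0, 0, 0], [0, 0, 0], [0, 0, 0]]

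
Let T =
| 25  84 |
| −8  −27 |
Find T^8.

tr T = −2 and det T = −3, so the characteristic polynomial is λ² − (−2)λ + (−3) with roots −3 and 1.
Eigenvectors give P = [[−3, 7], [1, −2]] with P⁻¹ = [[2, 7], [1, 3]], and T = P·diag(−3, 1)·P⁻¹.
Then T^8 = P·diag(6561, 1)·P⁻¹ = [[−19683, 7], [6561, −2]] · [[2, 7], [1, 3]] = [[−39359, −137760], [13120, 45921]].

[[−39359, −137760], [13120, 45921]]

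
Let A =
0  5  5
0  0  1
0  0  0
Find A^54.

[[0, 0, 0], [0, 0, 0], [0, 0, 0]]

A is strictly triangular, hence nilpotent: A^3 = 0, so A^54 = 0.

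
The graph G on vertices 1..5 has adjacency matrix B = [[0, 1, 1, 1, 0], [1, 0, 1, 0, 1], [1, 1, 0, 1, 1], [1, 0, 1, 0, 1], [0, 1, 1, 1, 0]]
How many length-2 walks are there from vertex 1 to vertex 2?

1

The number of length-2 walks from vertex 1 to vertex 2 is entry (1,2) of B², where B is the adjacency matrix.
B² = [[3, 1, 2, 1, 3], [1, 3, 2, 3, 1], [2, 2, 4, 2, 2], [1, 3, 2, 3, 1], [3, 1, 2, 1, 3]]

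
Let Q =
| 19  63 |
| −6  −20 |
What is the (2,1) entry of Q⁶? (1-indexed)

tr Q = −1 and det Q = −2, so the characteristic polynomial is λ² − (−1)λ + (−2) with roots 1 and −2.
Eigenvectors give P = [[7, −3], [−2, 1]] with P⁻¹ = [[1, 3], [2, 7]], and Q = P·diag(1, −2)·P⁻¹.
Then Q⁶ = P·diag(1, 64)·P⁻¹ = [[7, −192], [−2, 64]] · [[1, 3], [2, 7]] = [[−377, −1323], [126, 442]].

126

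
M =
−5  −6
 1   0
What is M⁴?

tr M = −5 and det M = 6, so the characteristic polynomial is λ² − (−5)λ + (6) with roots −3 and −2.
Eigenvectors give P = [[3, 2], [−1, −1]] with P⁻¹ = [[1, 2], [−1, −3]], and M = P·diag(−3, −2)·P⁻¹.
Then M⁴ = P·diag(81, 16)·P⁻¹ = [[243, 32], [−81, −16]] · [[1, 2], [−1, −3]] = [[211, 390], [−65, −114]].

[[211, 390], [−65, −114]]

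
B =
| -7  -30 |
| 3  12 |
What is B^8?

[[-56489, -189150], [18915, 63306]]

tr B = 5 and det B = 6, so the characteristic polynomial is λ² − (5)λ + (6) with roots 2 and 3.
Eigenvectors give P = [[-10, -3], [3, 1]] with P⁻¹ = [[-1, -3], [3, 10]], and B = P·diag(2, 3)·P⁻¹.
Then B^8 = P·diag(256, 6561)·P⁻¹ = [[-2560, -19683], [768, 6561]] · [[-1, -3], [3, 10]] = [[-56489, -189150], [18915, 63306]].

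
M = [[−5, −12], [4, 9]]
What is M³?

[[−77, −156], [52, 105]]

tr M = 4 and det M = 3, so the characteristic polynomial is λ² − (4)λ + (3) with roots 1 and 3.
Eigenvectors give P = [[−2, −3], [1, 2]] with P⁻¹ = [[−2, −3], [1, 2]], and M = P·diag(1, 3)·P⁻¹.
Then M³ = P·diag(1, 27)·P⁻¹ = [[−2, −81], [1, 54]] · [[−2, −3], [1, 2]] = [[−77, −156], [52, 105]].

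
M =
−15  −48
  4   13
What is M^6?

[[2913, 8736], [−728, −2183]]

tr M = −2 and det M = −3, so the characteristic polynomial is λ² − (−2)λ + (−3) with roots 1 and −3.
Eigenvectors give P = [[3, 4], [−1, −1]] with P⁻¹ = [[−1, −4], [1, 3]], and M = P·diag(1, −3)·P⁻¹.
Then M^6 = P·diag(1, 729)·P⁻¹ = [[3, 2916], [−1, −729]] · [[−1, −4], [1, 3]] = [[2913, 8736], [−728, −2183]].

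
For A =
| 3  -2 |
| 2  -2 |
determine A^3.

A^2 = [[5, -2], [2, 0]]
A^3 = [[11, -6], [6, -4]]

[[11, -6], [6, -4]]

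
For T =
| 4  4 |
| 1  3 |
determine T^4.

[[596, 924], [231, 365]]

T^2 = [[20, 28], [7, 13]]
T^3 = [[108, 164], [41, 67]]
T^4 = [[596, 924], [231, 365]]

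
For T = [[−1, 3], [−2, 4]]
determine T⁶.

tr T = 3 and det T = 2, so the characteristic polynomial is λ² − (3)λ + (2) with roots 2 and 1.
Eigenvectors give P = [[1, −3], [1, −2]] with P⁻¹ = [[−2, 3], [−1, 1]], and T = P·diag(2, 1)·P⁻¹.
Then T⁶ = P·diag(64, 1)·P⁻¹ = [[64, −3], [64, −2]] · [[−2, 3], [−1, 1]] = [[−125, 189], [−126, 190]].

[[−125, 189], [−126, 190]]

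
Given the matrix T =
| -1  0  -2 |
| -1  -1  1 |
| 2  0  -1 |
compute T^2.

[[-3, 0, 4], [4, 1, 0], [-4, 0, -3]]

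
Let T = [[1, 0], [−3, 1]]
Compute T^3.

[[1, 0], [−9, 1]]

T = I + N where N = [[0, 0], [−3, 0]] is strictly lower-triangular, so N^2 = 0.
(I + N)^3 = I + 3·N = [[1, 0], [−9, 1]].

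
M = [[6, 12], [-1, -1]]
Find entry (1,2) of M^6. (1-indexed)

7980

tr M = 5 and det M = 6, so the characteristic polynomial is λ² − (5)λ + (6) with roots 3 and 2.
Eigenvectors give P = [[4, -3], [-1, 1]] with P⁻¹ = [[1, 3], [1, 4]], and M = P·diag(3, 2)·P⁻¹.
Then M^6 = P·diag(729, 64)·P⁻¹ = [[2916, -192], [-729, 64]] · [[1, 3], [1, 4]] = [[2724, 7980], [-665, -1931]].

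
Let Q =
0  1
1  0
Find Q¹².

Q² = I (check: tr Q = 0 and det Q = -1), so Q¹² = I since 12 is even.

[[1, 0], [0, 1]]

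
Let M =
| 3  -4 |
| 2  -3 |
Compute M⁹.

[[3, -4], [2, -3]]

M² = I (check: tr M = 0 and det M = -1), so M⁹ = M since 9 is odd.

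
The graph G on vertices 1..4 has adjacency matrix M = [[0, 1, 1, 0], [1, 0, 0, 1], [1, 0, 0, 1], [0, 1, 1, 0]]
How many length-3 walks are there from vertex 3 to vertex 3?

0

The number of length-3 walks from vertex 3 to vertex 3 is entry (3,3) of M^3, where M is the adjacency matrix.
M^2 = [[2, 0, 0, 2], [0, 2, 2, 0], [0, 2, 2, 0], [2, 0, 0, 2]]
M^3 = [[0, 4, 4, 0], [4, 0, 0, 4], [4, 0, 0, 4], [0, 4, 4, 0]]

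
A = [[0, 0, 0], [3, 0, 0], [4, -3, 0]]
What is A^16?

[[0, 0, 0], [0, 0, 0], [0, 0, 0]]

A is strictly triangular, hence nilpotent: A^3 = 0, so A^16 = 0.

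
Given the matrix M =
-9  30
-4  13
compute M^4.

tr M = 4 and det M = 3, so the characteristic polynomial is λ² − (4)λ + (3) with roots 3 and 1.
Eigenvectors give P = [[-5, 3], [-2, 1]] with P⁻¹ = [[1, -3], [2, -5]], and M = P·diag(3, 1)·P⁻¹.
Then M^4 = P·diag(81, 1)·P⁻¹ = [[-405, 3], [-162, 1]] · [[1, -3], [2, -5]] = [[-399, 1200], [-160, 481]].

[[-399, 1200], [-160, 481]]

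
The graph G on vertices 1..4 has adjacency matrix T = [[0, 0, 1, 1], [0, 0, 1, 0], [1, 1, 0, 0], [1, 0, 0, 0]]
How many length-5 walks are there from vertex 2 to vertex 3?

The number of length-5 walks from vertex 2 to vertex 3 is entry (2,3) of T⁵, where T is the adjacency matrix.
T² = [[2, 1, 0, 0], [1, 1, 0, 0], [0, 0, 2, 1], [0, 0, 1, 1]]
T³ = [[0, 0, 3, 2], [0, 0, 2, 1], [3, 2, 0, 0], [2, 1, 0, 0]]
T⁴ = [[5, 3, 0, 0], [3, 2, 0, 0], [0, 0, 5, 3], [0, 0, 3, 2]]
T⁵ = [[0, 0, 8, 5], [0, 0, 5, 3], [8, 5, 0, 0], [5, 3, 0, 0]]

5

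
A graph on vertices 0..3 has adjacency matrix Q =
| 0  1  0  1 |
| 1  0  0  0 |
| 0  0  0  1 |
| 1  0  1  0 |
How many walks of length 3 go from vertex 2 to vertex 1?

1

The number of length-3 walks from vertex 2 to vertex 1 is entry (2,1) of Q³, where Q is the adjacency matrix.
Q² = [[2, 0, 1, 0], [0, 1, 0, 1], [1, 0, 1, 0], [0, 1, 0, 2]]
Q³ = [[0, 2, 0, 3], [2, 0, 1, 0], [0, 1, 0, 2], [3, 0, 2, 0]]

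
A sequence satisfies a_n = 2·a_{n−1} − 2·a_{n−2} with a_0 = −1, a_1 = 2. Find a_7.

With companion matrix Q = [[2, −2], [1, 0]], [a_n, a_{n−1}]ᵀ = Q·[a_{n−1}, a_{n−2}]ᵀ, so [a_7, a_6]ᵀ = Q⁶·[a_1, a_0]ᵀ.
Q⁶ = [[−8, 16], [−8, 8]], giving [a_7, a_6]ᵀ = [[−32], [−24]].

−32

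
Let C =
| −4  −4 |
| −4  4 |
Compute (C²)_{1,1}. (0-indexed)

32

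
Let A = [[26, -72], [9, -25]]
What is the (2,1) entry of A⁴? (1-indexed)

45

tr A = 1 and det A = -2, so the characteristic polynomial is λ² − (1)λ + (-2) with roots -1 and 2.
Eigenvectors give P = [[-8, 3], [-3, 1]] with P⁻¹ = [[1, -3], [3, -8]], and A = P·diag(-1, 2)·P⁻¹.
Then A⁴ = P·diag(1, 16)·P⁻¹ = [[-8, 48], [-3, 16]] · [[1, -3], [3, -8]] = [[136, -360], [45, -119]].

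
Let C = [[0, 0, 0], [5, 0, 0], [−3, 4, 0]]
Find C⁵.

[[0, 0, 0], [0, 0, 0], [0, 0, 0]]

C is strictly triangular, hence nilpotent: C³ = 0, so C⁵ = 0.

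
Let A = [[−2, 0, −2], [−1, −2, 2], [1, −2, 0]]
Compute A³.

[[−4, −16, 4], [−14, 4, −12], [−10, 4, 8]]

A² = [[2, 4, 4], [6, 0, −2], [0, 4, −6]]
A³ = [[−4, −16, 4], [−14, 4, −12], [−10, 4, 8]]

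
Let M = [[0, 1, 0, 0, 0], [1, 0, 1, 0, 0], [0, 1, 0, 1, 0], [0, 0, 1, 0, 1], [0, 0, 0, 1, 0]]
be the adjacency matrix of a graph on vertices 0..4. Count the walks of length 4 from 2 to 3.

The number of length-4 walks from vertex 2 to vertex 3 is entry (2,3) of M⁴, where M is the adjacency matrix.
M² = [[1, 0, 1, 0, 0], [0, 2, 0, 1, 0], [1, 0, 2, 0, 1], [0, 1, 0, 2, 0], [0, 0, 1, 0, 1]]
M³ = [[0, 2, 0, 1, 0], [2, 0, 3, 0, 1], [0, 3, 0, 3, 0], [1, 0, 3, 0, 2], [0, 1, 0, 2, 0]]
M⁴ = [[2, 0, 3, 0, 1], [0, 5, 0, 4, 0], [3, 0, 6, 0, 3], [0, 4, 0, 5, 0], [1, 0, 3, 0, 2]]

0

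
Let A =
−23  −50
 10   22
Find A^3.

[[−167, −350], [70, 148]]

tr A = −1 and det A = −6, so the characteristic polynomial is λ² − (−1)λ + (−6) with roots 2 and −3.
Eigenvectors give P = [[−2, 5], [1, −2]] with P⁻¹ = [[2, 5], [1, 2]], and A = P·diag(2, −3)·P⁻¹.
Then A^3 = P·diag(8, −27)·P⁻¹ = [[−16, −135], [8, 54]] · [[2, 5], [1, 2]] = [[−167, −350], [70, 148]].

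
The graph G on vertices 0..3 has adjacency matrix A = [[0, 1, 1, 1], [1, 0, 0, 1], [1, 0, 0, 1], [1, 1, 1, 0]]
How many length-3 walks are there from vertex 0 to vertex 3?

The number of length-3 walks from vertex 0 to vertex 3 is entry (0,3) of A^3, where A is the adjacency matrix.
A^2 = [[3, 1, 1, 2], [1, 2, 2, 1], [1, 2, 2, 1], [2, 1, 1, 3]]
A^3 = [[4, 5, 5, 5], [5, 2, 2, 5], [5, 2, 2, 5], [5, 5, 5, 4]]

5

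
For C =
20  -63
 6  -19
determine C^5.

[[230, -693], [66, -199]]

tr C = 1 and det C = -2, so the characteristic polynomial is λ² − (1)λ + (-2) with roots 2 and -1.
Eigenvectors give P = [[7, 3], [2, 1]] with P⁻¹ = [[1, -3], [-2, 7]], and C = P·diag(2, -1)·P⁻¹.
Then C^5 = P·diag(32, -1)·P⁻¹ = [[224, -3], [64, -1]] · [[1, -3], [-2, 7]] = [[230, -693], [66, -199]].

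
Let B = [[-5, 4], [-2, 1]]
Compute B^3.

tr B = -4 and det B = 3, so the characteristic polynomial is λ² − (-4)λ + (3) with roots -1 and -3.
Eigenvectors give P = [[-1, 2], [-1, 1]] with P⁻¹ = [[1, -2], [1, -1]], and B = P·diag(-1, -3)·P⁻¹.
Then B^3 = P·diag(-1, -27)·P⁻¹ = [[1, -54], [1, -27]] · [[1, -2], [1, -1]] = [[-53, 52], [-26, 25]].

[[-53, 52], [-26, 25]]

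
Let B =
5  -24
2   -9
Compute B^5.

[[725, -2904], [242, -969]]

tr B = -4 and det B = 3, so the characteristic polynomial is λ² − (-4)λ + (3) with roots -1 and -3.
Eigenvectors give P = [[4, 3], [1, 1]] with P⁻¹ = [[1, -3], [-1, 4]], and B = P·diag(-1, -3)·P⁻¹.
Then B^5 = P·diag(-1, -243)·P⁻¹ = [[-4, -729], [-1, -243]] · [[1, -3], [-1, 4]] = [[725, -2904], [242, -969]].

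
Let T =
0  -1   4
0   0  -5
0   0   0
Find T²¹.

[[0, 0, 0], [0, 0, 0], [0, 0, 0]]

T is strictly triangular, hence nilpotent: T³ = 0, so T²¹ = 0.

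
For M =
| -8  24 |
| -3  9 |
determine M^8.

M² = M (a projection; rank 1, trace 1), so M^8 = M.

[[-8, 24], [-3, 9]]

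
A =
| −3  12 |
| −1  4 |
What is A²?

[[−3, 12], [−1, 4]]

A² = A (a projection; rank 1, trace 1), so A² = A.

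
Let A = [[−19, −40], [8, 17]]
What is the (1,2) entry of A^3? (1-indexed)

−280

tr A = −2 and det A = −3, so the characteristic polynomial is λ² − (−2)λ + (−3) with roots −3 and 1.
Eigenvectors give P = [[−5, 2], [2, −1]] with P⁻¹ = [[−1, −2], [−2, −5]], and A = P·diag(−3, 1)·P⁻¹.
Then A^3 = P·diag(−27, 1)·P⁻¹ = [[135, 2], [−54, −1]] · [[−1, −2], [−2, −5]] = [[−139, −280], [56, 113]].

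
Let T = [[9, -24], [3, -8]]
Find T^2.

[[9, -24], [3, -8]]

T² = T (a projection; rank 1, trace 1), so T^2 = T.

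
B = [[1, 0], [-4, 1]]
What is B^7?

B = I + N where N = [[0, 0], [-4, 0]] is strictly lower-triangular, so N^2 = 0.
(I + N)^7 = I + 7·N = [[1, 0], [-28, 1]].

[[1, 0], [-28, 1]]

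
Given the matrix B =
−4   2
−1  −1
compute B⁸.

tr B = −5 and det B = 6, so the characteristic polynomial is λ² − (−5)λ + (6) with roots −2 and −3.
Eigenvectors give P = [[−1, 2], [−1, 1]] with P⁻¹ = [[1, −2], [1, −1]], and B = P·diag(−2, −3)·P⁻¹.
Then B⁸ = P·diag(256, 6561)·P⁻¹ = [[−256, 13122], [−256, 6561]] · [[1, −2], [1, −1]] = [[12866, −12610], [6305, −6049]].

[[12866, −12610], [6305, −6049]]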